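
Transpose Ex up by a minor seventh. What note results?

E up a major seventh is D#, so the target letter is D.
From E##, a minor seventh is 10 semitones up: D##.

D##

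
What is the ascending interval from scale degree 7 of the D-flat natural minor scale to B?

augmented seventh

Scale degree 7 of Db natural minor is Cb.
Cb up to B: letters C→B make it a seventh; 12 semitones makes it augmented.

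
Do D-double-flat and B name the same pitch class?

No

Two spellings are enharmonically equivalent only if they share a pitch class.
Here Dbb → 0, B → 11; 0 ≠ 11, so they are not.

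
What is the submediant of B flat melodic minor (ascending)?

G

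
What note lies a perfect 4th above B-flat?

Eb

A fourth above B lands on the letter E.
A perfect fourth spans 5 semitones, so Bb moves to pitch class 3. On the letter E that is Eb.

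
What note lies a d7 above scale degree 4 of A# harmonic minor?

C

Scale degree 4 of A# harmonic minor is D#.
A diminished seventh (9 semitones) above D# lands on the letter C, giving C.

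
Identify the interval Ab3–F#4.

Counting letters A–B–C–D–E–F gives a sixth.
Ab→F# = 10 semitones, 1 wider than the major sixth (9), so augmented.

augmented sixth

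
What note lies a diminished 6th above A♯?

F

A sixth above A lands on the letter F.
A diminished sixth spans 7 semitones, so A# moves to pitch class 5. On the letter F that is F.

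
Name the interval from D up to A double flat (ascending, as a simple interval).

doubly diminished fifth

Counting letters D–E–F–G–A gives a fifth.
D→Abb = 5 semitones, 2 narrower than the perfect fifth (7), so doubly diminished.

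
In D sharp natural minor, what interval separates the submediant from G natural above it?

minor sixth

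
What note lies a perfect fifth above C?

G

C up a perfect fifth is G, so the target letter is G.
From C, a perfect fifth is 7 semitones up: G.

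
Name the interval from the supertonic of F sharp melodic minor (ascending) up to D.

diminished fifth

The supertonic of F# melodic minor (ascending) is G#.
G# up to D: letters G→D make it a fifth; 6 semitones makes it diminished.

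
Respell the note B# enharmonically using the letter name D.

Plain D sits 2 semitones above B#, so on the letter D the same pitch needs a double flat: Dbb.

Dbb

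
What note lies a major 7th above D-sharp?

D up a major seventh is C#, so the target letter is C.
From D#, a major seventh is 11 semitones up: C##.

C##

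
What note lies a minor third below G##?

E##

A third below G lands on the letter E.
A minor third spans 3 semitones, so G## moves to pitch class 6. On the letter E that is E##.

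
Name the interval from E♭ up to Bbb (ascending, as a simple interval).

diminished fifth

Counting letters E–F–G–A–B gives a fifth.
Eb→Bbb = 6 semitones, 1 narrower than the perfect fifth (7), so diminished.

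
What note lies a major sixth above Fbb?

F up a major sixth is D, so the target letter is D.
From Fbb, a major sixth is 9 semitones up: Dbb.

Dbb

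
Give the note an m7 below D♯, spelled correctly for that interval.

A seventh below D lands on the letter E.
A minor seventh spans 10 semitones, so D# moves to pitch class 5. On the letter E that is E#.

E#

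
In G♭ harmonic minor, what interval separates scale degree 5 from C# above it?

augmented seventh

Scale degree 5 of Gb harmonic minor is Db.
Db up to C#: letters D→C make it a seventh; 12 semitones makes it augmented.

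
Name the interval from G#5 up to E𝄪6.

augmented sixth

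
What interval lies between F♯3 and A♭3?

Counting letters F–G–A gives a third.
F#→Ab = 2 semitones, 2 narrower than the major third (4), so diminished.

diminished third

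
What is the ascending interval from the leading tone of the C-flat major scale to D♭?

minor third

The leading tone of Cb major is Bb.
Bb up to Db: letters B→D make it a third; 3 semitones makes it minor.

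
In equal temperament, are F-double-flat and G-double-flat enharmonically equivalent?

No

Fbb is pitch class 3; Gbb is pitch class 5.
The pitch classes differ (3 vs. 5), so they are not enharmonic equivalents.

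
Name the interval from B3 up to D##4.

augmented third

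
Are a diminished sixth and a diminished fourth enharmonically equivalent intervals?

No

A diminished sixth spans 7 semitones; a diminished fourth spans 4.
The spans differ, so they are not enharmonic equivalents.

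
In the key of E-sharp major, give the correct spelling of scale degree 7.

Degree 7 takes the letter 6 steps above E, which is D.
In major, degree 7 sits 11 semitones above the tonic. E# + 11 semitones is pitch class 4, spelled on D as D##.

D##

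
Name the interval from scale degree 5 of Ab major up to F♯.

augmented second

Scale degree 5 of Ab major is Eb.
Eb up to F#: letters E→F make it a second; 3 semitones makes it augmented.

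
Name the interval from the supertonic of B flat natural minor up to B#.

The supertonic of Bb natural minor is C.
C up to B#: letters C→B make it a seventh; 12 semitones makes it augmented.

augmented seventh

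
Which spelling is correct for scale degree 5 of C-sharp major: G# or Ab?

G#

Each scale degree takes a distinct letter name. Degree 5 of a scale on C must use the letter G.
G# and Ab are enharmonically the same pitch, but only G# uses the letter G, so it is the correct spelling here.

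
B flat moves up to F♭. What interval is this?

diminished fifth

The letter names run B→F, a span of 4 letter steps, so the interval is some kind of fifth.
Bb to Fb is 6 semitones. A perfect fifth is 7, so 6 makes it diminished.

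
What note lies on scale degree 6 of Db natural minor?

Bbb

The Db natural minor scale runs Db Eb Fb Gb Ab Bbb Cb.
Degree 6 is Bbb.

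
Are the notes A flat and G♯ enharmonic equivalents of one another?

Ab = pitch class 8 and G# = pitch class 8 — the same pitch class, so they are enharmonic equivalents.

Yes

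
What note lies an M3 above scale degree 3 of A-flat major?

E

Scale degree 3 of Ab major is C.
A major third (4 semitones) above C lands on the letter E, giving E.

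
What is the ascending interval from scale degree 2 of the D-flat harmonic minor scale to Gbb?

diminished third

Scale degree 2 of Db harmonic minor is Eb.
Eb up to Gbb: letters E→G make it a third; 2 semitones makes it diminished.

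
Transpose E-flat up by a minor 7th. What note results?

Db

E up a major seventh is D#, so the target letter is D.
From Eb, a minor seventh is 10 semitones up: Db.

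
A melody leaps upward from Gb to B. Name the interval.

augmented third

The letter names run G→B, a span of 2 letter steps, so the interval is some kind of third.
Gb to B is 5 semitones. A major third is 4, so 5 makes it augmented.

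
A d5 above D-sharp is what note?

D up a perfect fifth is A, so the target letter is A.
From D#, a diminished fifth is 6 semitones up: A.

A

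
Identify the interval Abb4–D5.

doubly augmented fourth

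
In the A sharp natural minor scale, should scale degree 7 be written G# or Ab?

Each scale degree takes a distinct letter name. Degree 7 of a scale on A must use the letter G.
G# and Ab are enharmonically the same pitch, but only G# uses the letter G, so it is the correct spelling here.

G#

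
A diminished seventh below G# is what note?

A##

A seventh below G lands on the letter A.
A diminished seventh spans 9 semitones, so G# moves to pitch class 11. On the letter A that is A##.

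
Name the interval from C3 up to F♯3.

augmented fourth

Counting letters C–D–E–F gives a fourth.
C→F# = 6 semitones, 1 wider than the perfect fourth (5), so augmented.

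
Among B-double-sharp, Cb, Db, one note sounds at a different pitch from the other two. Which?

Cb

In 12-tone equal temperament, enharmonic equivalents share a pitch class. B## is pitch class 1; Cb is pitch class 11; Db is pitch class 1.
B## and Db share pitch class 1, while Cb is pitch class 11.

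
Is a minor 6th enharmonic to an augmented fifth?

Yes

A minor sixth spans 8 semitones; an augmented fifth spans 8.
They are enharmonically equivalent.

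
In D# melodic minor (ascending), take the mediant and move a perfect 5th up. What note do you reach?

C#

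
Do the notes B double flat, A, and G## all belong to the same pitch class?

Yes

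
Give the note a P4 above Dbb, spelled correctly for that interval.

A fourth above D lands on the letter G.
A perfect fourth spans 5 semitones, so Dbb moves to pitch class 5. On the letter G that is Gbb.

Gbb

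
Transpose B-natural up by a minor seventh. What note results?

A

A seventh above B lands on the letter A.
A minor seventh spans 10 semitones, so B moves to pitch class 9. On the letter A that is A.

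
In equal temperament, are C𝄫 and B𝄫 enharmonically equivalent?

Two spellings are enharmonically equivalent only if they share a pitch class.
Here Cbb → 10, Bbb → 9; 9 ≠ 10, so they are not.

No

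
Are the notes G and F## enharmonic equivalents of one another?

Yes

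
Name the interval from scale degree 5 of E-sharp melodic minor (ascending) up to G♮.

diminished sixth

Scale degree 5 of E# melodic minor (ascending) is B#.
B# up to G: letters B→G make it a sixth; 7 semitones makes it diminished.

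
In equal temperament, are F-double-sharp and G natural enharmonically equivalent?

Yes

F## = pitch class 7 and G = pitch class 7 — the same pitch class, so they are enharmonic equivalents.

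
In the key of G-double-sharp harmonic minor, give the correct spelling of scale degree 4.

Degree 4 takes the letter 3 steps above G, which is C.
In harmonic minor, degree 4 sits 5 semitones above the tonic. G## + 5 semitones is pitch class 2, spelled on C as C##.

C##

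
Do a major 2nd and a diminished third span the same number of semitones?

Yes

A major second spans 2 semitones; a diminished third spans 2.
They are enharmonically equivalent.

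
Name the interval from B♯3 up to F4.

The letter names run B→F, a span of 4 letter steps, so the interval is some kind of fifth.
B# to F is 5 semitones. A perfect fifth is 7, so 5 makes it doubly diminished.

doubly diminished fifth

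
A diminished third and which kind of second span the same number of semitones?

A diminished third spans 2 semitones.
A second spanning 2 semitones is major (the major second is 2).

major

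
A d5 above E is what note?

E up a perfect fifth is B, so the target letter is B.
From E, a diminished fifth is 6 semitones up: Bb.

Bb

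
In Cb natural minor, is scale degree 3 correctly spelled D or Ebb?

Ebb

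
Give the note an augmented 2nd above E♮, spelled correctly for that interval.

F##

E up a major second is F#, so the target letter is F.
From E, an augmented second is 3 semitones up: F##.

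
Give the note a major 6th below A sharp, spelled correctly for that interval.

C#

A down a major sixth is C, so the target letter is C.
From A#, a major sixth is 9 semitones down: C#.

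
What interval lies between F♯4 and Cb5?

The letter names run F→C, a span of 4 letter steps, so the interval is some kind of fifth.
F# to Cb is 5 semitones. A perfect fifth is 7, so 5 makes it doubly diminished.

doubly diminished fifth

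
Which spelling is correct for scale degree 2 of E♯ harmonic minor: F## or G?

Each scale degree takes a distinct letter name. Degree 2 of a scale on E must use the letter F.
F## and G are enharmonically the same pitch, but only F## uses the letter F, so it is the correct spelling here.

F##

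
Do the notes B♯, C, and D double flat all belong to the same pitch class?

Yes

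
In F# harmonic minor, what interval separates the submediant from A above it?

The submediant of F# harmonic minor is D.
D up to A: letters D→A make it a fifth; 7 semitones makes it perfect.

perfect fifth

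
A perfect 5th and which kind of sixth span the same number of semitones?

diminished

A perfect fifth spans 7 semitones.
A sixth spanning 7 semitones is diminished (the major sixth is 9).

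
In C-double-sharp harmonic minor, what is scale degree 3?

E#

The C## harmonic minor scale runs C## D## E# F## G## A# B##.
Degree 3 is E#.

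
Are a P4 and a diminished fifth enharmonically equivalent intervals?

No

A perfect fourth spans 5 semitones; a diminished fifth spans 6.
The spans differ, so they are not enharmonic equivalents.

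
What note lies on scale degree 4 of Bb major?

The Bb major scale runs Bb C D Eb F G A.
Degree 4 is Eb.

Eb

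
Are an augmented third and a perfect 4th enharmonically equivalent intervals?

Yes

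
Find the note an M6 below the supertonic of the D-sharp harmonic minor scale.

The supertonic of D# harmonic minor is E#.
A major sixth (9 semitones) below E# lands on the letter G, giving G#.

G#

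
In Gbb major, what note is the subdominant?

Degree 4 takes the letter 3 steps above G, which is C.
In major, degree 4 sits 5 semitones above the tonic. Gbb + 5 semitones is pitch class 10, spelled on C as Cbb.

Cbb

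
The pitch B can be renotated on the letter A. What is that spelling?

Plain A sits 2 semitones below B, so on the letter A the same pitch needs a double sharp: A##.

A##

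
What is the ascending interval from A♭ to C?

major third

Counting letters A–B–C gives a third.
Ab→C = 4 semitones, exactly the major third.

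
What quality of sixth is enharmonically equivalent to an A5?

minor

An augmented fifth spans 8 semitones.
A sixth spanning 8 semitones is minor (the major sixth is 9).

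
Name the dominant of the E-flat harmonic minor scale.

Bb

The Eb harmonic minor scale runs Eb F Gb Ab Bb Cb D.
Degree 5 is Bb.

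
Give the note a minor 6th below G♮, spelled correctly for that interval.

B

G down a major sixth is Bb, so the target letter is B.
From G, a minor sixth is 8 semitones down: B.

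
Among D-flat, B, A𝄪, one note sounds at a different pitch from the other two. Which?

Db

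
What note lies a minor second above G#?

A second above G lands on the letter A.
A minor second spans 1 semitone, so G# moves to pitch class 9. On the letter A that is A.

A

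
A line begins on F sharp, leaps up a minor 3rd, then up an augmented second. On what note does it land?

B#

A minor third up from F# is A (letter A, 3 semitones up).
An augmented second up from A is B# (letter B, 3 semitones up).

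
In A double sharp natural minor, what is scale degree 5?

Degree 5 takes the letter 4 steps above A, which is E.
In natural minor, degree 5 sits 7 semitones above the tonic. A## + 7 semitones is pitch class 6, spelled on E as E##.

E##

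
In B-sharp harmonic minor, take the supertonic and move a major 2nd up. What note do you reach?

D##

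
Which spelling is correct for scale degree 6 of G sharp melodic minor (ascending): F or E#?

E#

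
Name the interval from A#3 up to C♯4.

minor third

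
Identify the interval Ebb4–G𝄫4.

minor third

The letter names run E→G, a span of 2 letter steps, so the interval is some kind of third.
Ebb to Gbb is 3 semitones. A major third is 4, so 3 makes it minor.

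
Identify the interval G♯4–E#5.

major sixth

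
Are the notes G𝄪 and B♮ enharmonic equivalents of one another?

No

Two spellings are enharmonically equivalent only if they share a pitch class.
Here G## → 9, B → 11; 9 ≠ 11, so they are not.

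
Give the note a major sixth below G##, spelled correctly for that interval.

A sixth below G lands on the letter B.
A major sixth spans 9 semitones, so G## moves to pitch class 0. On the letter B that is B#.

B#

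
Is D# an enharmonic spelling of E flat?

D# is pitch class 3; Eb is pitch class 3.
All spellings map to pitch class 3, so they are enharmonically equivalent.

Yes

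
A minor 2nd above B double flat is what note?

A second above B lands on the letter C.
A minor second spans 1 semitone, so Bbb moves to pitch class 10. On the letter C that is Cbb.

Cbb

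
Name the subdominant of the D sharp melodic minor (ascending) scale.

Degree 4 takes the letter 3 steps above D, which is G.
In melodic minor (ascending), degree 4 sits 5 semitones above the tonic. D# + 5 semitones is pitch class 8, spelled on G as G#.

G#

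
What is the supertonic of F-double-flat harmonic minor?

Gbb

Degree 2 takes the letter 1 step above F, which is G.
In harmonic minor, degree 2 sits 2 semitones above the tonic. Fbb + 2 semitones is pitch class 5, spelled on G as Gbb.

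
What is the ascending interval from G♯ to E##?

augmented sixth

The letter names run G→E, a span of 5 letter steps, so the interval is some kind of sixth.
G# to E## is 10 semitones. A major sixth is 9, so 10 makes it augmented.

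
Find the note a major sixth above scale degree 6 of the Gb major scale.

C

Scale degree 6 of Gb major is Eb.
A major sixth (9 semitones) above Eb lands on the letter C, giving C.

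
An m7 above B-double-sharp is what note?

A seventh above B lands on the letter A.
A minor seventh spans 10 semitones, so B## moves to pitch class 11. On the letter A that is A##.

A##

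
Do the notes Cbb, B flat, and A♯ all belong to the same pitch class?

Yes

Cbb is pitch class 10; Bb is pitch class 10; A# is pitch class 10.
All spellings map to pitch class 10, so they are enharmonically equivalent.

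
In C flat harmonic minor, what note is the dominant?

Gb

The Cb harmonic minor scale runs Cb Db Ebb Fb Gb Abb Bb.
Degree 5 is Gb.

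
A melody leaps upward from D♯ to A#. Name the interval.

perfect fifth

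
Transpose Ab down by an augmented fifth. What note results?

A fifth below A lands on the letter D.
An augmented fifth spans 8 semitones, so Ab moves to pitch class 0. On the letter D that is Dbb.

Dbb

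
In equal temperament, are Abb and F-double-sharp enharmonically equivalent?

Yes

Abb = pitch class 7 and F## = pitch class 7 — the same pitch class, so they are enharmonic equivalents.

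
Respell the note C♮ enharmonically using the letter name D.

Dbb

C is pitch class 0. The letter D alone is pitch class 2.
To reach pitch class 0 from D requires an offset of -2 semitones, i.e. double flat: Dbb.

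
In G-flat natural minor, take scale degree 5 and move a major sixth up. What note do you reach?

Bb

Scale degree 5 of Gb natural minor is Db.
A major sixth (9 semitones) above Db lands on the letter B, giving Bb.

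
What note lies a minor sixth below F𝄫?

F down a major sixth is Ab, so the target letter is A.
From Fbb, a minor sixth is 8 semitones down: Abb.

Abb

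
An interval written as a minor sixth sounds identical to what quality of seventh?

A minor sixth spans 8 semitones.
A seventh spanning 8 semitones is doubly diminished (the major seventh is 11).

doubly diminished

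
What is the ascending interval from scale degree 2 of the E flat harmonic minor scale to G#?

Scale degree 2 of Eb harmonic minor is F.
F up to G#: letters F→G make it a second; 3 semitones makes it augmented.

augmented second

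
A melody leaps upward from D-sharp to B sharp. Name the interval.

Counting letters D–E–F–G–A–B gives a sixth.
D#→B# = 9 semitones, exactly the major sixth.

major sixth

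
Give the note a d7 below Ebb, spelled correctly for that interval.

F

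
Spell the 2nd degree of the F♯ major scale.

G#

Degree 2 takes the letter 1 step above F, which is G.
In major, degree 2 sits 2 semitones above the tonic. F# + 2 semitones is pitch class 8, spelled on G as G#.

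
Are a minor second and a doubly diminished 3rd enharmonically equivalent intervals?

A minor second spans 1 semitone; a doubly diminished third spans 1.
They are enharmonically equivalent.

Yes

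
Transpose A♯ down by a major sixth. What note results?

A sixth below A lands on the letter C.
A major sixth spans 9 semitones, so A# moves to pitch class 1. On the letter C that is C#.

C#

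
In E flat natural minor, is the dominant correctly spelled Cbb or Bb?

Bb

Each scale degree takes a distinct letter name. Degree 5 of a scale on E must use the letter B.
Bb and Cbb are enharmonically the same pitch, but only Bb uses the letter B, so it is the correct spelling here.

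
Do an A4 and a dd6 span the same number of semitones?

Yes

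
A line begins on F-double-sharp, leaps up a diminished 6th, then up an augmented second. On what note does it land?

A diminished sixth up from F## is D (letter D, 7 semitones up).
An augmented second up from D is E# (letter E, 3 semitones up).

E#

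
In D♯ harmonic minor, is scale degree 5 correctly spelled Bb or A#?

Each scale degree takes a distinct letter name. Degree 5 of a scale on D must use the letter A.
A# and Bb are enharmonically the same pitch, but only A# uses the letter A, so it is the correct spelling here.

A#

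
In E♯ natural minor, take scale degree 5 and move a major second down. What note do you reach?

Scale degree 5 of E# natural minor is B#.
A major second (2 semitones) below B# lands on the letter A, giving A#.

A#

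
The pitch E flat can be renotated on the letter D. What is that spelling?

Plain D sits 1 semitone below Eb, so on the letter D the same pitch needs a sharp: D#.

D#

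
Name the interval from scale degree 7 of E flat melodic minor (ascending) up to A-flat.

Scale degree 7 of Eb melodic minor (ascending) is D.
D up to Ab: letters D→A make it a fifth; 6 semitones makes it diminished.

diminished fifth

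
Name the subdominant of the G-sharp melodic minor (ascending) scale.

C#

The G# melodic minor (ascending) scale runs G# A# B C# D# E# F##.
Degree 4 is C#.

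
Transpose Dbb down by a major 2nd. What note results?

Cbb

D down a major second is C, so the target letter is C.
From Dbb, a major second is 2 semitones down: Cbb.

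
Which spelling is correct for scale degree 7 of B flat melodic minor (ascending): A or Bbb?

A

Each scale degree takes a distinct letter name. Degree 7 of a scale on B must use the letter A.
A and Bbb are enharmonically the same pitch, but only A uses the letter A, so it is the correct spelling here.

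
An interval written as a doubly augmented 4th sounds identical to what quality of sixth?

diminished

A doubly augmented fourth spans 7 semitones.
A sixth spanning 7 semitones is diminished (the major sixth is 9).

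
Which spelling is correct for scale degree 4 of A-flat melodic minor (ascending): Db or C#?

Each scale degree takes a distinct letter name. Degree 4 of a scale on A must use the letter D.
Db and C# are enharmonically the same pitch, but only Db uses the letter D, so it is the correct spelling here.

Db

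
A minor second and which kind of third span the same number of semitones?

doubly diminished

A minor second spans 1 semitone.
A third spanning 1 semitone is doubly diminished (the major third is 4).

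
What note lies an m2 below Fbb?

A second below F lands on the letter E.
A minor second spans 1 semitone, so Fbb moves to pitch class 2. On the letter E that is Ebb.

Ebb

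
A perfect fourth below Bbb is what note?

A fourth below B lands on the letter F.
A perfect fourth spans 5 semitones, so Bbb moves to pitch class 4. On the letter F that is Fb.

Fb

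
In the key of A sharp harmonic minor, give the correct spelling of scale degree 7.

G##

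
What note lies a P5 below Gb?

Cb

G down a perfect fifth is C, so the target letter is C.
From Gb, a perfect fifth is 7 semitones down: Cb.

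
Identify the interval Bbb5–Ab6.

major seventh

Counting letters B–C–D–E–F–G–A gives a seventh.
Bbb→Ab = 11 semitones, exactly the major seventh.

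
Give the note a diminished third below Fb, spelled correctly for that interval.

D

F down a major third is Db, so the target letter is D.
From Fb, a diminished third is 2 semitones down: D.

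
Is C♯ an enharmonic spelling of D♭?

C# is pitch class 1; Db is pitch class 1.
All spellings map to pitch class 1, so they are enharmonically equivalent.

Yes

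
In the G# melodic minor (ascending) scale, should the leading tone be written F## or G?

F##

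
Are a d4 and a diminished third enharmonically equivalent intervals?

A diminished fourth spans 4 semitones; a diminished third spans 2.
The spans differ, so they are not enharmonic equivalents.

No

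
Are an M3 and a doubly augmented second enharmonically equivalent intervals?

Yes

A major third spans 4 semitones; a doubly augmented second spans 4.
They are enharmonically equivalent.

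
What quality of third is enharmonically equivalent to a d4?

A diminished fourth spans 4 semitones.
A third spanning 4 semitones is major (the major third is 4).

major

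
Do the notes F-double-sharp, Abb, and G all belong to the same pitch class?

Yes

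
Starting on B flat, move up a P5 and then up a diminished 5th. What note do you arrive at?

A perfect fifth up from Bb is F (letter F, 7 semitones up).
A diminished fifth up from F is Cb (letter C, 6 semitones up).

Cb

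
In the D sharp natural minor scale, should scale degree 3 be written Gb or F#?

F#

Each scale degree takes a distinct letter name. Degree 3 of a scale on D must use the letter F.
F# and Gb are enharmonically the same pitch, but only F# uses the letter F, so it is the correct spelling here.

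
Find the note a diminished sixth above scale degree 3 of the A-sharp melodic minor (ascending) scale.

Ab

Scale degree 3 of A# melodic minor (ascending) is C#.
A diminished sixth (7 semitones) above C# lands on the letter A, giving Ab.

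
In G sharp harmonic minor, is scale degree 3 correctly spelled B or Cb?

B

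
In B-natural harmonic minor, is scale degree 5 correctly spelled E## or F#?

F#

Each scale degree takes a distinct letter name. Degree 5 of a scale on B must use the letter F.
F# and E## are enharmonically the same pitch, but only F# uses the letter F, so it is the correct spelling here.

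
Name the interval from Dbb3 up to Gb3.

augmented fourth

Counting letters D–E–F–G gives a fourth.
Dbb→Gb = 6 semitones, 1 wider than the perfect fourth (5), so augmented.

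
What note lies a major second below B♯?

A#

B down a major second is A, so the target letter is A.
From B#, a major second is 2 semitones down: A#.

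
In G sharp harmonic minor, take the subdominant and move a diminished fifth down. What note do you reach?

F##

The subdominant of G# harmonic minor is C#.
A diminished fifth (6 semitones) below C# lands on the letter F, giving F##.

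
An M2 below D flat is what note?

Cb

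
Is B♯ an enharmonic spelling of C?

Yes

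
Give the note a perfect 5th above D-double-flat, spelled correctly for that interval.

Abb

A fifth above D lands on the letter A.
A perfect fifth spans 7 semitones, so Dbb moves to pitch class 7. On the letter A that is Abb.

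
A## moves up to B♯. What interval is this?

minor second

The letter names run A→B, a span of 1 letter step, so the interval is some kind of second.
A## to B# is 1 semitone. A major second is 2, so 1 makes it minor.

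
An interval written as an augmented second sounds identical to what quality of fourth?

doubly diminished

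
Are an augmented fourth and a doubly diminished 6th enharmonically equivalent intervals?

An augmented fourth spans 6 semitones; a doubly diminished sixth spans 6.
They are enharmonically equivalent.

Yes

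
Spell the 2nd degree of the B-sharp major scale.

Degree 2 takes the letter 1 step above B, which is C.
In major, degree 2 sits 2 semitones above the tonic. B# + 2 semitones is pitch class 2, spelled on C as C##.

C##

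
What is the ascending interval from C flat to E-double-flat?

minor third

Counting letters C–D–E gives a third.
Cb→Ebb = 3 semitones, 1 narrower than the major third (4), so minor.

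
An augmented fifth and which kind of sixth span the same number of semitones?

An augmented fifth spans 8 semitones.
A sixth spanning 8 semitones is minor (the major sixth is 9).

minor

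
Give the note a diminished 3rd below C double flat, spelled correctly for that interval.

Ab

C down a major third is Ab, so the target letter is A.
From Cbb, a diminished third is 2 semitones down: Ab.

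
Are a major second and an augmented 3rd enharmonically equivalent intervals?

No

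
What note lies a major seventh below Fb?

F down a major seventh is Gb, so the target letter is G.
From Fb, a major seventh is 11 semitones down: Gbb.

Gbb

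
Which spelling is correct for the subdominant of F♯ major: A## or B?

B

Each scale degree takes a distinct letter name. Degree 4 of a scale on F must use the letter B.
B and A## are enharmonically the same pitch, but only B uses the letter B, so it is the correct spelling here.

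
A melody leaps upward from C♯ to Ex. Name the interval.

The letter names run C→E, a span of 2 letter steps, so the interval is some kind of third.
C# to E## is 5 semitones. A major third is 4, so 5 makes it augmented.

augmented third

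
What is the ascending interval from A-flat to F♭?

Counting letters A–B–C–D–E–F gives a sixth.
Ab→Fb = 8 semitones, 1 narrower than the major sixth (9), so minor.

minor sixth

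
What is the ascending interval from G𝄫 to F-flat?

The letter names run G→F, a span of 6 letter steps, so the interval is some kind of seventh.
Gbb to Fb is 11 semitones. A major seventh is 11, so 11 makes it major.

major seventh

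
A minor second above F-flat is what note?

A second above F lands on the letter G.
A minor second spans 1 semitone, so Fb moves to pitch class 5. On the letter G that is Gbb.

Gbb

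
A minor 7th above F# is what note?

A seventh above F lands on the letter E.
A minor seventh spans 10 semitones, so F# moves to pitch class 4. On the letter E that is E.

E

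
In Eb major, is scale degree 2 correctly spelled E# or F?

Each scale degree takes a distinct letter name. Degree 2 of a scale on E must use the letter F.
F and E# are enharmonically the same pitch, but only F uses the letter F, so it is the correct spelling here.

F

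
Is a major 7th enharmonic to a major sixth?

No

A major seventh spans 11 semitones; a major sixth spans 9.
The spans differ, so they are not enharmonic equivalents.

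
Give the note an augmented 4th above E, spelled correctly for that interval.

A fourth above E lands on the letter A.
An augmented fourth spans 6 semitones, so E moves to pitch class 10. On the letter A that is A#.

A#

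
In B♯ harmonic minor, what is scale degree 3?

D#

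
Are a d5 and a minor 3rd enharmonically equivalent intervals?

No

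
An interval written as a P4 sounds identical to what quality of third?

A perfect fourth spans 5 semitones.
A third spanning 5 semitones is augmented (the major third is 4).

augmented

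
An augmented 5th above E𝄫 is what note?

A fifth above E lands on the letter B.
An augmented fifth spans 8 semitones, so Ebb moves to pitch class 10. On the letter B that is Bb.

Bb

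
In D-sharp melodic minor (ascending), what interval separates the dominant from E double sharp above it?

augmented fifth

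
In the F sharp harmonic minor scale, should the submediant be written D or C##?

Each scale degree takes a distinct letter name. Degree 6 of a scale on F must use the letter D.
D and C## are enharmonically the same pitch, but only D uses the letter D, so it is the correct spelling here.

D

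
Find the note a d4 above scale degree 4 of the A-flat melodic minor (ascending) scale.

Gbb

Scale degree 4 of Ab melodic minor (ascending) is Db.
A diminished fourth (4 semitones) above Db lands on the letter G, giving Gbb.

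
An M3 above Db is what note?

A third above D lands on the letter F.
A major third spans 4 semitones, so Db moves to pitch class 5. On the letter F that is F.

F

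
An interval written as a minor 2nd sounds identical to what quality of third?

doubly diminished

A minor second spans 1 semitone.
A third spanning 1 semitone is doubly diminished (the major third is 4).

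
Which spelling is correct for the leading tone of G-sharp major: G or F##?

Each scale degree takes a distinct letter name. Degree 7 of a scale on G must use the letter F.
F## and G are enharmonically the same pitch, but only F## uses the letter F, so it is the correct spelling here.

F##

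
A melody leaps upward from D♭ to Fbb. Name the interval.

diminished third

Counting letters D–E–F gives a third.
Db→Fbb = 2 semitones, 2 narrower than the major third (4), so diminished.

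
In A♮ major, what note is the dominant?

Degree 5 takes the letter 4 steps above A, which is E.
In major, degree 5 sits 7 semitones above the tonic. A + 7 semitones is pitch class 4, spelled on E as E.

E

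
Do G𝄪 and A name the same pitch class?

Yes

G## is pitch class 9; A is pitch class 9.
All spellings map to pitch class 9, so they are enharmonically equivalent.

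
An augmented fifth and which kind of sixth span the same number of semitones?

minor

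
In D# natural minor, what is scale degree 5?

A#

The D# natural minor scale runs D# E# F# G# A# B C#.
Degree 5 is A#.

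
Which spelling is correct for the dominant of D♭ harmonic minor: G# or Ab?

Ab

Each scale degree takes a distinct letter name. Degree 5 of a scale on D must use the letter A.
Ab and G# are enharmonically the same pitch, but only Ab uses the letter A, so it is the correct spelling here.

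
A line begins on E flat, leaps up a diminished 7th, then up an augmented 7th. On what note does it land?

C

A diminished seventh up from Eb is Dbb (letter D, 9 semitones up).
An augmented seventh up from Dbb is C (letter C, 12 semitones up).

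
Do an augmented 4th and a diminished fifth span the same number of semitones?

Yes

An augmented fourth spans 6 semitones; a diminished fifth spans 6.
They are enharmonically equivalent.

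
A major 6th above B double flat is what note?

Gb

A sixth above B lands on the letter G.
A major sixth spans 9 semitones, so Bbb moves to pitch class 6. On the letter G that is Gb.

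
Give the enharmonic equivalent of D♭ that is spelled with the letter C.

C#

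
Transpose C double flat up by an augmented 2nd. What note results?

Db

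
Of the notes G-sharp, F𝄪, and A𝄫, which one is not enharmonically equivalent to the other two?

In 12-tone equal temperament, enharmonic equivalents share a pitch class. G# is pitch class 8; F## is pitch class 7; Abb is pitch class 7.
F## and Abb share pitch class 7, while G# is pitch class 8.

G#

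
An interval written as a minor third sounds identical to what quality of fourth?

doubly diminished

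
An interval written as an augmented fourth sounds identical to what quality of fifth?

diminished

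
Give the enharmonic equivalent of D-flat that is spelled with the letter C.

C#

Plain C sits 1 semitone below Db, so on the letter C the same pitch needs a sharp: C#.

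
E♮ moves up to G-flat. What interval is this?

Counting letters E–F–G gives a third.
E→Gb = 2 semitones, 2 narrower than the major third (4), so diminished.

diminished third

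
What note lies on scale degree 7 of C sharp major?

B#

The C# major scale runs C# D# E# F# G# A# B#.
Degree 7 is B#.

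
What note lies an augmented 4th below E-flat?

Bbb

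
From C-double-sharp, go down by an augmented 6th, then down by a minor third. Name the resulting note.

C#

An augmented sixth down from C## is E (letter E, 10 semitones down).
A minor third down from E is C# (letter C, 3 semitones down).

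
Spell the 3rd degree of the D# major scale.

F##

Degree 3 takes the letter 2 steps above D, which is F.
In major, degree 3 sits 4 semitones above the tonic. D# + 4 semitones is pitch class 7, spelled on F as F##.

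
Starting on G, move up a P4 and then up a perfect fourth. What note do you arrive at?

A perfect fourth up from G is C (letter C, 5 semitones up).
A perfect fourth up from C is F (letter F, 5 semitones up).

F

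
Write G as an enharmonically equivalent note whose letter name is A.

Plain A sits 2 semitones above G, so on the letter A the same pitch needs a double flat: Abb.

Abb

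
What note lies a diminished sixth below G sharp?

A sixth below G lands on the letter B.
A diminished sixth spans 7 semitones, so G# moves to pitch class 1. On the letter B that is B##.

B##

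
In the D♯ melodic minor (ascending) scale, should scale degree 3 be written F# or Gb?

Each scale degree takes a distinct letter name. Degree 3 of a scale on D must use the letter F.
F# and Gb are enharmonically the same pitch, but only F# uses the letter F, so it is the correct spelling here.

F#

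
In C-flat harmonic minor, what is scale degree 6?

Abb

Degree 6 takes the letter 5 steps above C, which is A.
In harmonic minor, degree 6 sits 8 semitones above the tonic. Cb + 8 semitones is pitch class 7, spelled on A as Abb.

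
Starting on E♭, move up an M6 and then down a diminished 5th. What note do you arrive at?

F#

A major sixth up from Eb is C (letter C, 9 semitones up).
A diminished fifth down from C is F# (letter F, 6 semitones down).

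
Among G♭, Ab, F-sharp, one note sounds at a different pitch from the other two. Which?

Ab

In 12-tone equal temperament, enharmonic equivalents share a pitch class. Gb is pitch class 6; Ab is pitch class 8; F# is pitch class 6.
Gb and F# share pitch class 6, while Ab is pitch class 8.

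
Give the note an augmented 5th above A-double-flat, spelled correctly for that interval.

Eb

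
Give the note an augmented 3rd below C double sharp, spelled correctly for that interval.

A third below C lands on the letter A.
An augmented third spans 5 semitones, so C## moves to pitch class 9. On the letter A that is A.

A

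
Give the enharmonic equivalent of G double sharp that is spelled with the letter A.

Plain A sits at the same pitch as G##, so on the letter A the same pitch needs a natural: A.

A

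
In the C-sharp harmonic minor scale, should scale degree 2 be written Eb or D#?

Each scale degree takes a distinct letter name. Degree 2 of a scale on C must use the letter D.
D# and Eb are enharmonically the same pitch, but only D# uses the letter D, so it is the correct spelling here.

D#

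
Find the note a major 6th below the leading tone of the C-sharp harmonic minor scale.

D#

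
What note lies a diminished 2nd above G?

Abb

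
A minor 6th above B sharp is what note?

B up a major sixth is G#, so the target letter is G.
From B#, a minor sixth is 8 semitones up: G#.

G#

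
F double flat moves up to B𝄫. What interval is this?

Counting letters F–G–A–B gives a fourth.
Fbb→Bbb = 6 semitones, 1 wider than the perfect fourth (5), so augmented.

augmented fourth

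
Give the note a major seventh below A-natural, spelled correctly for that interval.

Bb

A down a major seventh is Bb, so the target letter is B.
From A, a major seventh is 11 semitones down: Bb.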